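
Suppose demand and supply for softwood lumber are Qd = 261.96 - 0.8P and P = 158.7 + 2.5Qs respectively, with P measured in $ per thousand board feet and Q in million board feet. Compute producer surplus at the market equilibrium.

In direct form, Qs = -63.48 + 0.4P.
The market clears where 261.96 - 0.8P = -63.48 + 0.4P. Rearranging, 1.2P = 325.44, hence P* = 271.2.
From the demand curve, Q* = 261.96 - 0.8(271.2) = 45.
Supply choke price (Qs = 0): P = 158.7. Producer surplus = ½ × (271.2 - 158.7) × 45 = 2531.25.

Producer surplus = 2531.25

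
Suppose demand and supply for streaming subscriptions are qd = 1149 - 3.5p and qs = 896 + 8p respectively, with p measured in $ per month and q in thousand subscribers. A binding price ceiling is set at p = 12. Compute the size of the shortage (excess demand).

Evaluating both curves at the ceiling price 12 gives qd = 1107, qs = 992.
Shortage = qd - qs = 1107 - 992 = 115.

Shortage = 115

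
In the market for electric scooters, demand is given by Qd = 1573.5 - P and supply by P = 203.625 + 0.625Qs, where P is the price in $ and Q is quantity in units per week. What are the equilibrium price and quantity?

P* = 730.5, Q* = 843

Inverting to quantity form: Qs = -325.8 + 1.6P.
Set Qd = Qs: 1573.5 - P = -325.8 + 1.6P, so 1899.3 = 2.6P and P* = 730.5.
Plugging P* into demand: Q* = 1573.5 - 730.5 = 843.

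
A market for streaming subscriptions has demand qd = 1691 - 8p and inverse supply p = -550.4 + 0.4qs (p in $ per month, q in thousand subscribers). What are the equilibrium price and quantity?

Rewriting in direct form: qs = 1376 + 2.5p.
The market clears where 1691 - 8p = 1376 + 2.5p. Rearranging, 10.5p = 315, hence p* = 30.
Plugging p* into demand: q* = 1691 - 8(30) = 1451.

p* = 30, q* = 1451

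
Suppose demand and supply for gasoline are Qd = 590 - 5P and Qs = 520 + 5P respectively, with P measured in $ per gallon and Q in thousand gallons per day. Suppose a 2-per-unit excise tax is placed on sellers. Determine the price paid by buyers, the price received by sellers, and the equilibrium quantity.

P_b = 8, P_s = 6, Q = 550

With a tax of 2 on sellers, they supply based on the net price P_s = P_b - 2, so Qs = 510 + 5P_b.
Set Qd = Qs: 590 - 5P_b = 510 + 5P_b, so 80 = 10P_b and P_b = 8.
Then P_s = 8 - 2 = 6 and Q = 590 - 5(8) = 550.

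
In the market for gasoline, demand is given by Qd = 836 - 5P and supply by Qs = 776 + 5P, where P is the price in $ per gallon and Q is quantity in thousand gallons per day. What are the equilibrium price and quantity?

P* = 6, Q* = 806

Set Qd = Qs: 836 - 5P = 776 + 5P, so 60 = 10P and P* = 6.
From the demand curve, Q* = 836 - 5(6) = 806.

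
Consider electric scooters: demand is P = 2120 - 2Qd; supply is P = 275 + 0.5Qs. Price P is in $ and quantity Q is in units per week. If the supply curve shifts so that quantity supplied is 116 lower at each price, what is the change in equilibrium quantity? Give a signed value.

ΔQ = -23.2

Inverting to quantity form: Qd = 1060 - 0.5P and Qs = -550 + 2P.
The market clears where 1060 - 0.5P = -550 + 2P. Rearranging, 2.5P = 1610, hence P* = 644.
Substitute back: Q* = 1060 - 0.5(644) = 738.
After the shift, supply is Qs = -666 + 2P.
Re-solving, 2.5P = 1726 gives P = 690.4 and Q = 714.8.
ΔQ = 714.8 - 738 = -23.2.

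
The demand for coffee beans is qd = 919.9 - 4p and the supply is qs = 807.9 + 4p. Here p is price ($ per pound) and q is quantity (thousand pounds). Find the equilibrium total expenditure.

The market clears where 919.9 - 4p = 807.9 + 4p. Rearranging, 8p = 112, hence p* = 14.
Then q* = 919.9 - 4(14) = 863.9.
Total expenditure = p* × q* = 14 × 863.9 = 12094.6.

Total expenditure = 12094.6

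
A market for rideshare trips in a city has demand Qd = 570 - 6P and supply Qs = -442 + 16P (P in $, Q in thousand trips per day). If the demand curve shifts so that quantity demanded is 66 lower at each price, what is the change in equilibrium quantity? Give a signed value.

Set Qd = Qs: 570 - 6P = -442 + 16P, so 1012 = 22P and P* = 46.
Plugging P* into demand: Q* = 570 - 6(46) = 294.
After the shift, demand is Qd = 504 - 6P.
New equilibrium: 946 = 22P, so P = 43 and Q = 246.
ΔQ = 246 - 294 = -48.

ΔQ = -48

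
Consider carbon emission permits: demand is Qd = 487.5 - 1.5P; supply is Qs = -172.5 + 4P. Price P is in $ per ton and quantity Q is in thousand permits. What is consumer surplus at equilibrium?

At equilibrium Qd = Qs, so 487.5 - 1.5P = -172.5 + 4P; collecting terms, 660 = 5.5P and P* = 120.
From the demand curve, Q* = 487.5 - 1.5(120) = 307.5.
Demand choke price (Qd = 0): P = 487.5/1.5 = 325. Consumer surplus = ½ × (325 - 120) × 307.5 = 31518.75.

Consumer surplus = 31518.75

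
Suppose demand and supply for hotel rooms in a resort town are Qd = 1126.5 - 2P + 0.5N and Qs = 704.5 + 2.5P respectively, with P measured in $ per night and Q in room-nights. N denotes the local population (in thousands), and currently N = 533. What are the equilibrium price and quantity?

With N = 533, demand is Qd = 1393 - 2P.
Equating demand and supply, 1393 - 2P = 704.5 + 2.5P gives 4.5P = 688.5, so P* = 153.
Then Q* = 1393 - 2(153) = 1087.

P* = 153, Q* = 1087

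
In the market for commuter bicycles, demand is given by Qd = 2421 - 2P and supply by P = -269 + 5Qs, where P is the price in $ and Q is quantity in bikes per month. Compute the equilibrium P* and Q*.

Inverting to quantity form: Qs = 53.8 + 0.2P.
Set Qd = Qs: 2421 - 2P = 53.8 + 0.2P, so 2367.2 = 2.2P and P* = 1076.
From the demand curve, Q* = 2421 - 2(1076) = 269.

P* = 1076, Q* = 269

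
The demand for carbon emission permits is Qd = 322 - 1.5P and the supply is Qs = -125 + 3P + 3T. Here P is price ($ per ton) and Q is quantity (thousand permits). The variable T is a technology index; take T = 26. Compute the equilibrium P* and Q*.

P* = 82, Q* = 199

With T = 26, supply is Qs = -47 + 3P.
Equating demand and supply, 322 - 1.5P = -47 + 3P gives 4.5P = 369, so P* = 82.
From the demand curve, Q* = 322 - 1.5(82) = 199.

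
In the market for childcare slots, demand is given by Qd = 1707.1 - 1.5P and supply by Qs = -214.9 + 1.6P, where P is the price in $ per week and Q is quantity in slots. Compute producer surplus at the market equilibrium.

Producer surplus = 188713.878125

Equating demand and supply, 1707.1 - 1.5P = -214.9 + 1.6P gives 3.1P = 1922, so P* = 620.
Then Q* = 1707.1 - 1.5(620) = 777.1.
Supply choke price (Qs = 0): P = 134.3125. Producer surplus = ½ × (620 - 134.3125) × 777.1 = 188713.878125.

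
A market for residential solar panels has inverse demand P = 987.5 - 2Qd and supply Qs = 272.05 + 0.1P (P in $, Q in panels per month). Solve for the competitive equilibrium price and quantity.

P* = 369.5, Q* = 309

In direct form, Qd = 493.75 - 0.5P.
At equilibrium Qd = Qs, so 493.75 - 0.5P = 272.05 + 0.1P; collecting terms, 221.7 = 0.6P and P* = 369.5.
Substitute back: Q* = 493.75 - 0.5(369.5) = 309.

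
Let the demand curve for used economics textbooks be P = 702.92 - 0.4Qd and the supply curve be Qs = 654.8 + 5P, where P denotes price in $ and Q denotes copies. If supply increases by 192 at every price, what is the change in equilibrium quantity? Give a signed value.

In direct form, Qd = 1757.3 - 2.5P.
Set Qd = Qs: 1757.3 - 2.5P = 654.8 + 5P, so 1102.5 = 7.5P and P* = 147.
Substitute back: Q* = 1757.3 - 2.5(147) = 1389.8.
After the shift, supply is Qs = 846.8 + 5P.
The new intersection has 910.5 = 7.5P, i.e. P = 121.4, Q = 1453.8.
ΔQ = 1453.8 - 1389.8 = 64.

ΔQ = 64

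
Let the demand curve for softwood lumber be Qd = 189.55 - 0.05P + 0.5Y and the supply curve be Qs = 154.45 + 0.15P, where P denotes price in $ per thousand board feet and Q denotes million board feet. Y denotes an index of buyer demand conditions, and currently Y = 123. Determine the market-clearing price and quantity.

With Y = 123, demand is Qd = 251.05 - 0.05P.
At equilibrium Qd = Qs, so 251.05 - 0.05P = 154.45 + 0.15P; collecting terms, 96.6 = 0.2P and P* = 483.
From the demand curve, Q* = 251.05 - 0.05(483) = 226.9.

P* = 483, Q* = 226.9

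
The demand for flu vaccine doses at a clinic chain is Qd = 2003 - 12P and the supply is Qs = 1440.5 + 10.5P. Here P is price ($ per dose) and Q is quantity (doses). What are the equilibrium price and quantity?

Equating demand and supply, 2003 - 12P = 1440.5 + 10.5P gives 22.5P = 562.5, so P* = 25.
Substitute back: Q* = 2003 - 12(25) = 1703.

P* = 25, Q* = 1703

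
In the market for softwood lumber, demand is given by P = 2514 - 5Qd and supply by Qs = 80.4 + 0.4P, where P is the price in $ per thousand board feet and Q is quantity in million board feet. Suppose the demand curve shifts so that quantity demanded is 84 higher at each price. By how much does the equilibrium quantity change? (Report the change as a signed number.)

ΔQ = 56

Inverting to quantity form: Qd = 502.8 - 0.2P.
The market clears where 502.8 - 0.2P = 80.4 + 0.4P. Rearranging, 0.6P = 422.4, hence P* = 704.
From the demand curve, Q* = 502.8 - 0.2(704) = 362.
After the shift, demand is Qd = 586.8 - 0.2P.
The new intersection has 506.4 = 0.6P, i.e. P = 844, Q = 418.
ΔQ = 418 - 362 = 56.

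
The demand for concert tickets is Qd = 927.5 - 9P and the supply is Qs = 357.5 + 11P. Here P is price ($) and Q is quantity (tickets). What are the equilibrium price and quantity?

P* = 28.5, Q* = 671

At equilibrium Qd = Qs, so 927.5 - 9P = 357.5 + 11P; collecting terms, 570 = 20P and P* = 28.5.
From the demand curve, Q* = 927.5 - 9(28.5) = 671.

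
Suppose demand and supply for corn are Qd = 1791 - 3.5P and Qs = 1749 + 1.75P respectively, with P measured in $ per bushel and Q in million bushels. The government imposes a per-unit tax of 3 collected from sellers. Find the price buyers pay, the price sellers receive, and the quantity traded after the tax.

Sellers keep P_s = P_b - 3 per unit, so supply in terms of the buyer price is Qs = 1743.75 + 1.75P_b.
Equate demand and the shifted supply: 1791 - 3.5P_b = 1743.75 + 1.75P_b, giving 5.25P_b = 47.25, so P_b = 9.
Then P_s = 9 - 3 = 6 and Q = 1791 - 3.5(9) = 1759.5.

P_b = 9, P_s = 6, Q = 1759.5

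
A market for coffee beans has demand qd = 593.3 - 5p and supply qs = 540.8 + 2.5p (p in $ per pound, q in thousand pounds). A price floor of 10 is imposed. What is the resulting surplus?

Surplus = 22.5

Evaluating both curves at the floor price 10 gives qd = 543.3, qs = 565.8.
Surplus = qs - qd = 565.8 - 543.3 = 22.5.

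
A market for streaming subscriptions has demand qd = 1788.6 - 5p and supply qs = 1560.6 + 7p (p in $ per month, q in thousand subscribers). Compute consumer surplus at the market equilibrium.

Consumer surplus = 286828.096

Equating demand and supply, 1788.6 - 5p = 1560.6 + 7p gives 12p = 228, so p* = 19.
From the demand curve, q* = 1788.6 - 5(19) = 1693.6.
Demand choke price (qd = 0): p = 1788.6/5 = 357.72. Consumer surplus = ½ × (357.72 - 19) × 1693.6 = 286828.096.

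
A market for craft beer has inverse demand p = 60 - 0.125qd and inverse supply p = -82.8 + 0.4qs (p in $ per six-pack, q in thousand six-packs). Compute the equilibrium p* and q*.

Inverting to quantity form: qd = 480 - 8p and qs = 207 + 2.5p.
Set qd = qs: 480 - 8p = 207 + 2.5p, so 273 = 10.5p and p* = 26.
Substitute back: q* = 480 - 8(26) = 272.

p* = 26, q* = 272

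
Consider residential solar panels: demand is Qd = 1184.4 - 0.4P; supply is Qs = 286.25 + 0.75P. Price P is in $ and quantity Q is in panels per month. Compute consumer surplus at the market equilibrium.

Equating demand and supply, 1184.4 - 0.4P = 286.25 + 0.75P gives 1.15P = 898.15, so P* = 781.
Plugging P* into demand: Q* = 1184.4 - 0.4(781) = 872.
Demand choke price (Qd = 0): P = 1184.4/0.4 = 2961. Consumer surplus = ½ × (2961 - 781) × 872 = 950480.

Consumer surplus = 950480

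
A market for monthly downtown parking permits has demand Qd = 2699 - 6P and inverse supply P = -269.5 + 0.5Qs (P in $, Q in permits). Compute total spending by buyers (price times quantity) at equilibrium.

Total spending by buyers = 291330

In direct form, Qs = 539 + 2P.
The market clears where 2699 - 6P = 539 + 2P. Rearranging, 8P = 2160, hence P* = 270.
From the demand curve, Q* = 2699 - 6(270) = 1079.
Total spending by buyers = P* × Q* = 270 × 1079 = 291330.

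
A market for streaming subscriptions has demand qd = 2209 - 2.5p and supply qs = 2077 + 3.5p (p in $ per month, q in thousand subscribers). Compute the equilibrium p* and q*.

p* = 22, q* = 2154

The market clears where 2209 - 2.5p = 2077 + 3.5p. Rearranging, 6p = 132, hence p* = 22.
Substitute back: q* = 2209 - 2.5(22) = 2154.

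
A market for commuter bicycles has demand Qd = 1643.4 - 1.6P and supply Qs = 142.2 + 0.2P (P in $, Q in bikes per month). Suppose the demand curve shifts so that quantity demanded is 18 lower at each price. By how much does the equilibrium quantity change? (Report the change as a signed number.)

ΔQ = -2

Equating demand and supply, 1643.4 - 1.6P = 142.2 + 0.2P gives 1.8P = 1501.2, so P* = 834.
From the demand curve, Q* = 1643.4 - 1.6(834) = 309.
After the shift, demand is Qd = 1625.4 - 1.6P.
The new intersection has 1483.2 = 1.8P, i.e. P = 824, Q = 307.
ΔQ = 307 - 309 = -2.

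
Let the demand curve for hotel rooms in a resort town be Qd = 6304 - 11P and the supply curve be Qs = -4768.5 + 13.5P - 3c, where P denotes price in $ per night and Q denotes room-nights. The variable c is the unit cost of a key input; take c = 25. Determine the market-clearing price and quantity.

With c = 25, supply is Qs = -4843.5 + 13.5P.
Set Qd = Qs: 6304 - 11P = -4843.5 + 13.5P, so 11147.5 = 24.5P and P* = 455.
Then Q* = 6304 - 11(455) = 1299.

P* = 455, Q* = 1299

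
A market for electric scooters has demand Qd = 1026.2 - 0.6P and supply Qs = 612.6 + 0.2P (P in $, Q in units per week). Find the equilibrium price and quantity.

Set Qd = Qs: 1026.2 - 0.6P = 612.6 + 0.2P, so 413.6 = 0.8P and P* = 517.
Substitute back: Q* = 1026.2 - 0.6(517) = 716.

P* = 517, Q* = 716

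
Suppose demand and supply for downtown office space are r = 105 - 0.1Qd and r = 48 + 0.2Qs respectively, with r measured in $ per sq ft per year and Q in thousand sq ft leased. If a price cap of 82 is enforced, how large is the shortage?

Shortage = 60

Inverting to quantity form: Qd = 1050 - 10r and Qs = -240 + 5r.
At r = 82: Qd = 230 and Qs = 170.
Shortage = Qd - Qs = 230 - 170 = 60.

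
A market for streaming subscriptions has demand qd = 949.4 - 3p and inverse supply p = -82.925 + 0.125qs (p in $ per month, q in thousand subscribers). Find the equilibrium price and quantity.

p* = 26, q* = 871.4

In direct form, qs = 663.4 + 8p.
Set qd = qs: 949.4 - 3p = 663.4 + 8p, so 286 = 11p and p* = 26.
Plugging p* into demand: q* = 949.4 - 3(26) = 871.4.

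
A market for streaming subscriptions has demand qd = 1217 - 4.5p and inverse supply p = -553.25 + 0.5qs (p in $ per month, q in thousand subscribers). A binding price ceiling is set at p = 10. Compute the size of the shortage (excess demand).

Shortage = 45.5

In direct form, qs = 1106.5 + 2p.
Evaluating both curves at the ceiling price 10 gives qd = 1172, qs = 1126.5.
Shortage = qd - qs = 1172 - 1126.5 = 45.5.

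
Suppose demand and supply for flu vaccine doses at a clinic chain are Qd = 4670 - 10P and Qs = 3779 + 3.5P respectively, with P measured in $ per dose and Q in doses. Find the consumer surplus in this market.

Set Qd = Qs: 4670 - 10P = 3779 + 3.5P, so 891 = 13.5P and P* = 66.
Substitute back: Q* = 4670 - 10(66) = 4010.
Demand choke price (Qd = 0): P = 4670/10 = 467. Consumer surplus = ½ × (467 - 66) × 4010 = 804005.

Consumer surplus = 804005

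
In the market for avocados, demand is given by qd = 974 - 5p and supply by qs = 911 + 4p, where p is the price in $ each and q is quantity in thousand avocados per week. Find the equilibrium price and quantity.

Set qd = qs: 974 - 5p = 911 + 4p, so 63 = 9p and p* = 7.
Then q* = 974 - 5(7) = 939.

p* = 7, q* = 939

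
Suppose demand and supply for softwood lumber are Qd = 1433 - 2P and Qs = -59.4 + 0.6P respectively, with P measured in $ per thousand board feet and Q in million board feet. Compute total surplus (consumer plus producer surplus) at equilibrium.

Total surplus = 87993.75

At equilibrium Qd = Qs, so 1433 - 2P = -59.4 + 0.6P; collecting terms, 1492.4 = 2.6P and P* = 574.
Then Q* = 1433 - 2(574) = 285.
Demand choke price = 716.5; supply choke price = 99. CS = ½(716.5 - 574)(285) = 20306.25; PS = ½(574 - 99)(285) = 67687.5. Total surplus = 87993.75.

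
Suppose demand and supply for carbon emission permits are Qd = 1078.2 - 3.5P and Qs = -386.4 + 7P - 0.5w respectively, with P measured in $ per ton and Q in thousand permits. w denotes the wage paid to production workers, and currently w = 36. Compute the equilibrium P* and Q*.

With w = 36, supply is Qs = -404.4 + 7P.
At equilibrium Qd = Qs, so 1078.2 - 3.5P = -404.4 + 7P; collecting terms, 1482.6 = 10.5P and P* = 141.2.
Plugging P* into demand: Q* = 1078.2 - 3.5(141.2) = 584.

P* = 141.2, Q* = 584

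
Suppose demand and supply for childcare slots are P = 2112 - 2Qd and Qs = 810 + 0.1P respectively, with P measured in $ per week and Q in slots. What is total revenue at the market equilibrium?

Total revenue = 348910

Solving each curve for Q: Qd = 1056 - 0.5P.
Set Qd = Qs: 1056 - 0.5P = 810 + 0.1P, so 246 = 0.6P and P* = 410.
Plugging P* into demand: Q* = 1056 - 0.5(410) = 851.
Total revenue = P* × Q* = 410 × 851 = 348910.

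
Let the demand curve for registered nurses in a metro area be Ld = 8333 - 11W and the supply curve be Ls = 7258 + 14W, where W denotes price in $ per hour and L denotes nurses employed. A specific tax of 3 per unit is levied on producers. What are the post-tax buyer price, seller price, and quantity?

The tax drives a wedge W_b - W_s = 3. Substituting W_s = W_b - 3 into supply: Ls = 7216 + 14W_b.
Market clearing requires 8333 - 11W_b = 7216 + 14W_b; hence 1117 = 25W_b and W_b = 44.68.
Then W_s = 44.68 - 3 = 41.68 and L = 8333 - 11(44.68) = 7841.52.

W_b = 44.68, W_s = 41.68, L = 7841.52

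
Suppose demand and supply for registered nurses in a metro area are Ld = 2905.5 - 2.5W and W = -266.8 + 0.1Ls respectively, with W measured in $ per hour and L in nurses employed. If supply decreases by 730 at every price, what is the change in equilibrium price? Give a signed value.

ΔW = 58.4

In direct form, Ls = 2668 + 10W.
Equating demand and supply, 2905.5 - 2.5W = 2668 + 10W gives 12.5W = 237.5, so W* = 19.
From the demand curve, L* = 2905.5 - 2.5(19) = 2858.
After the shift, supply is Ls = 1938 + 10W.
New equilibrium: 967.5 = 12.5W, so W = 77.4 and L = 2712.
ΔW = 77.4 - 19 = 58.4.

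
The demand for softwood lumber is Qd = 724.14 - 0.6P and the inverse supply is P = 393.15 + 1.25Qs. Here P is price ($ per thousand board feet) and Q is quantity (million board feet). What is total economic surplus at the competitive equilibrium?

Solving each curve for Q: Qs = -314.52 + 0.8P.
Equating demand and supply, 724.14 - 0.6P = -314.52 + 0.8P gives 1.4P = 1038.66, so P* = 741.9.
Plugging P* into demand: Q* = 724.14 - 0.6(741.9) = 279.
Demand choke price = 1206.9; supply choke price = 393.15. CS = ½(1206.9 - 741.9)(279) = 64867.5; PS = ½(741.9 - 393.15)(279) = 48650.625. Total surplus = 113518.125.

Total surplus = 113518.125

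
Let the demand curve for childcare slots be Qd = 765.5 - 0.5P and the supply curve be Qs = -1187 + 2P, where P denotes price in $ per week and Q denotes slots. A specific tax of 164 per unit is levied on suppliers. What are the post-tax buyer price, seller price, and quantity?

The tax drives a wedge P_b - P_s = 164. Substituting P_s = P_b - 164 into supply: Qs = -1515 + 2P_b.
Set Qd = Qs: 765.5 - 0.5P_b = -1515 + 2P_b, so 2280.5 = 2.5P_b and P_b = 912.2.
So P_s = 748.2 and the quantity traded is Q = 765.5 - 0.5(912.2) = 309.4.

P_b = 912.2, P_s = 748.2, Q = 309.4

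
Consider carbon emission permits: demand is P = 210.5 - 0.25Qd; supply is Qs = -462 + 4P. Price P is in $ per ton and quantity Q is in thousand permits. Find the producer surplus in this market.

Solving each curve for Q: Qd = 842 - 4P.
The market clears where 842 - 4P = -462 + 4P. Rearranging, 8P = 1304, hence P* = 163.
From the demand curve, Q* = 842 - 4(163) = 190.
Supply choke price (Qs = 0): P = 115.5. Producer surplus = ½ × (163 - 115.5) × 190 = 4512.5.

Producer surplus = 4512.5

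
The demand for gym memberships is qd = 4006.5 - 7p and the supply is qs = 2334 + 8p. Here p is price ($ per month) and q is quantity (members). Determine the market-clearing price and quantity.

At equilibrium qd = qs, so 4006.5 - 7p = 2334 + 8p; collecting terms, 1672.5 = 15p and p* = 111.5.
From the demand curve, q* = 4006.5 - 7(111.5) = 3226.

p* = 111.5, q* = 3226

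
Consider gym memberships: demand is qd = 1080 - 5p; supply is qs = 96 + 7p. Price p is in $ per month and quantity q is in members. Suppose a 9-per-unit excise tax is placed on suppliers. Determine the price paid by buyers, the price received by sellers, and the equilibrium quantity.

p_b = 87.25, p_s = 78.25, q = 643.75

The tax drives a wedge p_b - p_s = 9. Substituting p_s = p_b - 9 into supply: qs = 33 + 7p_b.
Equate demand and the shifted supply: 1080 - 5p_b = 33 + 7p_b, giving 12p_b = 1047, so p_b = 87.25.
So p_s = 78.25 and the quantity traded is q = 1080 - 5(87.25) = 643.75.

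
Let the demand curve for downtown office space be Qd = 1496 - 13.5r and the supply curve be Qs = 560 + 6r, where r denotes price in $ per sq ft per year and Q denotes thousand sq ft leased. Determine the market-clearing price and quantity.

r* = 48, Q* = 848

Set Qd = Qs: 1496 - 13.5r = 560 + 6r, so 936 = 19.5r and r* = 48.
Substitute back: Q* = 1496 - 13.5(48) = 848.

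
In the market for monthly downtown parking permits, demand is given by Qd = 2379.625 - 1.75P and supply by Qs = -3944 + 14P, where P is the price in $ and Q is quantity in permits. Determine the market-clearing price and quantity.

Equating demand and supply, 2379.625 - 1.75P = -3944 + 14P gives 15.75P = 6323.625, so P* = 401.5.
Substitute back: Q* = 2379.625 - 1.75(401.5) = 1677.

P* = 401.5, Q* = 1677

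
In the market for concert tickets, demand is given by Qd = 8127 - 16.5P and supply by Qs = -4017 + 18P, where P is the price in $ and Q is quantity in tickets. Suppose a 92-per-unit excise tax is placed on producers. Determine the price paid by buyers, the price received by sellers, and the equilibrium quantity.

P_b = 400, P_s = 308, Q = 1527

The tax drives a wedge P_b - P_s = 92. Substituting P_s = P_b - 92 into supply: Qs = -5673 + 18P_b.
Equate demand and the shifted supply: 8127 - 16.5P_b = -5673 + 18P_b, giving 34.5P_b = 13800, so P_b = 400.
Then P_s = 400 - 92 = 308 and Q = 8127 - 16.5(400) = 1527.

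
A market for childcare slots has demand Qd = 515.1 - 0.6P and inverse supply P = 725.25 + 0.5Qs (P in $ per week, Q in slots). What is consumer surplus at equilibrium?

Rewriting in direct form: Qs = -1450.5 + 2P.
The market clears where 515.1 - 0.6P = -1450.5 + 2P. Rearranging, 2.6P = 1965.6, hence P* = 756.
Plugging P* into demand: Q* = 515.1 - 0.6(756) = 61.5.
Demand choke price (Qd = 0): P = 515.1/0.6 = 858.5. Consumer surplus = ½ × (858.5 - 756) × 61.5 = 3151.875.

Consumer surplus = 3151.875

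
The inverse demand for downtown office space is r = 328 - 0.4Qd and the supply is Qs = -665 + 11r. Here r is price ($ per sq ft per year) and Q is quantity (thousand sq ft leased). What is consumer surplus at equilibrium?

Consumer surplus = 59405

Solving each curve for Q: Qd = 820 - 2.5r.
Set Qd = Qs: 820 - 2.5r = -665 + 11r, so 1485 = 13.5r and r* = 110.
Then Q* = 820 - 2.5(110) = 545.
Demand choke price (Qd = 0): r = 820/2.5 = 328. Consumer surplus = ½ × (328 - 110) × 545 = 59405.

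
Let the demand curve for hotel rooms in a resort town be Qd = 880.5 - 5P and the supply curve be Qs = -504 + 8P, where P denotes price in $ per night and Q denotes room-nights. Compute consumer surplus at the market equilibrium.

Set Qd = Qs: 880.5 - 5P = -504 + 8P, so 1384.5 = 13P and P* = 106.5.
Plugging P* into demand: Q* = 880.5 - 5(106.5) = 348.
Demand choke price (Qd = 0): P = 880.5/5 = 176.1. Consumer surplus = ½ × (176.1 - 106.5) × 348 = 12110.4.

Consumer surplus = 12110.4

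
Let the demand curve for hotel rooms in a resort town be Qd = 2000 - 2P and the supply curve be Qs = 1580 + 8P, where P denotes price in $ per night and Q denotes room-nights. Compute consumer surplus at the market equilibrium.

Consumer surplus = 917764

Equating demand and supply, 2000 - 2P = 1580 + 8P gives 10P = 420, so P* = 42.
Plugging P* into demand: Q* = 2000 - 2(42) = 1916.
Demand choke price (Qd = 0): P = 2000/2 = 1000. Consumer surplus = ½ × (1000 - 42) × 1916 = 917764.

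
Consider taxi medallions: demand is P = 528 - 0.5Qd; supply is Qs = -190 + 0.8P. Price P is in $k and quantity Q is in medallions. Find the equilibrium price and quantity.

P* = 445, Q* = 166

Inverting to quantity form: Qd = 1056 - 2P.
The market clears where 1056 - 2P = -190 + 0.8P. Rearranging, 2.8P = 1246, hence P* = 445.
Then Q* = 1056 - 2(445) = 166.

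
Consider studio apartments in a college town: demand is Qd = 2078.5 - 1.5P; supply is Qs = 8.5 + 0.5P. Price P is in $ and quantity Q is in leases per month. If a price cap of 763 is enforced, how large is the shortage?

At P = 763: Qd = 934 and Qs = 390.
Shortage = Qd - Qs = 934 - 390 = 544.

Shortage = 544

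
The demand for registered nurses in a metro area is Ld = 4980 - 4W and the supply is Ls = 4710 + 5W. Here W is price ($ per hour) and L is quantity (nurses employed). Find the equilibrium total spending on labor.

Total spending on labor = 145800

Set Ld = Ls: 4980 - 4W = 4710 + 5W, so 270 = 9W and W* = 30.
From the demand curve, L* = 4980 - 4(30) = 4860.
Total spending on labor = W* × L* = 30 × 4860 = 145800.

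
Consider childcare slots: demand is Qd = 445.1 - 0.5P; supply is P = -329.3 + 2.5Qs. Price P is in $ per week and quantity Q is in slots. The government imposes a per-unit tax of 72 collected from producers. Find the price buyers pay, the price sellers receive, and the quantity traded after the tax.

P_b = 380.2, P_s = 308.2, Q = 255

In direct form, Qs = 131.72 + 0.4P.
Producers keep P_s = P_b - 72 per unit, so supply in terms of the buyer price is Qs = 102.92 + 0.4P_b.
Set Qd = Qs: 445.1 - 0.5P_b = 102.92 + 0.4P_b, so 342.18 = 0.9P_b and P_b = 380.2.
Then P_s = 380.2 - 72 = 308.2 and Q = 445.1 - 0.5(380.2) = 255.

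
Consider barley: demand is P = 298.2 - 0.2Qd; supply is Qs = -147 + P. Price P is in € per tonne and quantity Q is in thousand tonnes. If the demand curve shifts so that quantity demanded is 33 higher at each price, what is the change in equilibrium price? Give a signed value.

ΔP = 5.5

Inverting to quantity form: Qd = 1491 - 5P.
Equating demand and supply, 1491 - 5P = -147 + P gives 6P = 1638, so P* = 273.
Plugging P* into demand: Q* = 1491 - 5(273) = 126.
After the shift, demand is Qd = 1524 - 5P.
New equilibrium: 1671 = 6P, so P = 278.5 and Q = 131.5.
ΔP = 278.5 - 273 = 5.5.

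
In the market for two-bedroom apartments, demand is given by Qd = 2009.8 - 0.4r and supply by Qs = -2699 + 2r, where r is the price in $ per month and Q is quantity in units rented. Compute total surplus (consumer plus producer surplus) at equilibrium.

Total surplus = 2250937.5

Set Qd = Qs: 2009.8 - 0.4r = -2699 + 2r, so 4708.8 = 2.4r and r* = 1962.
Substitute back: Q* = 2009.8 - 0.4(1962) = 1225.
Demand choke price = 5024.5; supply choke price = 1349.5. CS = ½(5024.5 - 1962)(1225) = 1875781.25; PS = ½(1962 - 1349.5)(1225) = 375156.25. Total surplus = 2250937.5.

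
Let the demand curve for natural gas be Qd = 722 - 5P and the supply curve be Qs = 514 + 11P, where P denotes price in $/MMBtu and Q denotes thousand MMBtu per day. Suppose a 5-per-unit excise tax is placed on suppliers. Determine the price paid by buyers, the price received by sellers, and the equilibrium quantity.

Suppliers keep P_s = P_b - 5 per unit, so supply in terms of the buyer price is Qs = 459 + 11P_b.
Equate demand and the shifted supply: 722 - 5P_b = 459 + 11P_b, giving 16P_b = 263, so P_b = 16.4375.
Then P_s = 16.4375 - 5 = 11.4375 and Q = 722 - 5(16.4375) = 639.8125.

P_b = 16.4375, P_s = 11.4375, Q = 639.8125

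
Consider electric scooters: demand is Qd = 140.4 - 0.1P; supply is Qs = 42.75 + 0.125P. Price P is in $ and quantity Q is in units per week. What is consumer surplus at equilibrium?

Consumer surplus = 47045

At equilibrium Qd = Qs, so 140.4 - 0.1P = 42.75 + 0.125P; collecting terms, 97.65 = 0.225P and P* = 434.
From the demand curve, Q* = 140.4 - 0.1(434) = 97.
Demand choke price (Qd = 0): P = 140.4/0.1 = 1404. Consumer surplus = ½ × (1404 - 434) × 97 = 47045.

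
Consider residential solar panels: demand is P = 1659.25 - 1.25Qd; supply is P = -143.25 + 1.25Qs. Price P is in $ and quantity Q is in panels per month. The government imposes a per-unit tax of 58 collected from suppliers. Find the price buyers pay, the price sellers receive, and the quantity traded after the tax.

P_b = 787, P_s = 729, Q = 697.8

Solving each curve for Q: Qd = 1327.4 - 0.8P and Qs = 114.6 + 0.8P.
Suppliers keep P_s = P_b - 58 per unit, so supply in terms of the buyer price is Qs = 68.2 + 0.8P_b.
Equate demand and the shifted supply: 1327.4 - 0.8P_b = 68.2 + 0.8P_b, giving 1.6P_b = 1259.2, so P_b = 787.
Then P_s = 787 - 58 = 729 and Q = 1327.4 - 0.8(787) = 697.8.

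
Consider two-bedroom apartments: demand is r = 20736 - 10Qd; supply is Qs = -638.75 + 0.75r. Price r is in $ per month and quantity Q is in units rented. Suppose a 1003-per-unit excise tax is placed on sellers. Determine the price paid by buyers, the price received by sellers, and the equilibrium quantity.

Inverting to quantity form: Qd = 2073.6 - 0.1r.
Sellers keep r_s = r_b - 1003 per unit, so supply in terms of the buyer price is Qs = -1391 + 0.75r_b.
Set Qd = Qs: 2073.6 - 0.1r_b = -1391 + 0.75r_b, so 3464.6 = 0.85r_b and r_b = 4076.
So r_s = 3073 and the quantity traded is Q = 2073.6 - 0.1(4076) = 1666.

r_b = 4076, r_s = 3073, Q = 1666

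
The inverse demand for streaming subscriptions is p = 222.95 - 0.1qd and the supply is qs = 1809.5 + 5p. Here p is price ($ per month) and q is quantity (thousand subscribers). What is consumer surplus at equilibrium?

Consumer surplus = 190027.5125

Solving each curve for q: qd = 2229.5 - 10p.
Set qd = qs: 2229.5 - 10p = 1809.5 + 5p, so 420 = 15p and p* = 28.
From the demand curve, q* = 2229.5 - 10(28) = 1949.5.
Demand choke price (qd = 0): p = 2229.5/10 = 222.95. Consumer surplus = ½ × (222.95 - 28) × 1949.5 = 190027.5125.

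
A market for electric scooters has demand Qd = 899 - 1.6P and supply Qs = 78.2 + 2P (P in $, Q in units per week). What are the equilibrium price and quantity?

P* = 228, Q* = 534.2

Equating demand and supply, 899 - 1.6P = 78.2 + 2P gives 3.6P = 820.8, so P* = 228.
Then Q* = 899 - 1.6(228) = 534.2.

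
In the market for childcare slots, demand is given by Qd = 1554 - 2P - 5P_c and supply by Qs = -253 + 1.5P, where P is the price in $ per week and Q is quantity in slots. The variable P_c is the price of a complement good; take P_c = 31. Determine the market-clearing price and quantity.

With P_c = 31, demand is Qd = 1399 - 2P.
Set Qd = Qs: 1399 - 2P = -253 + 1.5P, so 1652 = 3.5P and P* = 472.
Then Q* = 1399 - 2(472) = 455.

P* = 472, Q* = 455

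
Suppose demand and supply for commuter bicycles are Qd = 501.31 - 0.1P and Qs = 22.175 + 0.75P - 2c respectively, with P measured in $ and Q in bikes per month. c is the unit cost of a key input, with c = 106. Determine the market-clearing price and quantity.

P* = 813.1, Q* = 420

With c = 106, supply is Qs = -189.825 + 0.75P.
At equilibrium Qd = Qs, so 501.31 - 0.1P = -189.825 + 0.75P; collecting terms, 691.135 = 0.85P and P* = 813.1.
Then Q* = 501.31 - 0.1(813.1) = 420.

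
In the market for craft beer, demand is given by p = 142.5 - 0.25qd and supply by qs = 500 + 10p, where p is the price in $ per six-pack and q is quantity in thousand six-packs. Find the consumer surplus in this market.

In direct form, qd = 570 - 4p.
The market clears where 570 - 4p = 500 + 10p. Rearranging, 14p = 70, hence p* = 5.
From the demand curve, q* = 570 - 4(5) = 550.
Demand choke price (qd = 0): p = 570/4 = 142.5. Consumer surplus = ½ × (142.5 - 5) × 550 = 37812.5.

Consumer surplus = 37812.5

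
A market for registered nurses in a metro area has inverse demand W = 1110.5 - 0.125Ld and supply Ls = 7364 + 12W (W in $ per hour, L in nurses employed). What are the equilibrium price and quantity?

In direct form, Ld = 8884 - 8W.
The market clears where 8884 - 8W = 7364 + 12W. Rearranging, 20W = 1520, hence W* = 76.
From the demand curve, L* = 8884 - 8(76) = 8276.

W* = 76, L* = 8276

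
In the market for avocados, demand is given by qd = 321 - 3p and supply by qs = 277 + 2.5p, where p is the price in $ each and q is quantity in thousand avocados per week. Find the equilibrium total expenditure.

Total expenditure = 2376

Equating demand and supply, 321 - 3p = 277 + 2.5p gives 5.5p = 44, so p* = 8.
From the demand curve, q* = 321 - 3(8) = 297.
Total expenditure = p* × q* = 8 × 297 = 2376.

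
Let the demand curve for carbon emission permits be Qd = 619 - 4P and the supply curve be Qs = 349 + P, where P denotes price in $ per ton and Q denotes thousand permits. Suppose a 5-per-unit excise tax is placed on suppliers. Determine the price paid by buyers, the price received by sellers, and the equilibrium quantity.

Suppliers keep P_s = P_b - 5 per unit, so supply in terms of the buyer price is Qs = 344 + P_b.
Set Qd = Qs: 619 - 4P_b = 344 + P_b, so 275 = 5P_b and P_b = 55.
Then P_s = 55 - 5 = 50 and Q = 619 - 4(55) = 399.

P_b = 55, P_s = 50, Q = 399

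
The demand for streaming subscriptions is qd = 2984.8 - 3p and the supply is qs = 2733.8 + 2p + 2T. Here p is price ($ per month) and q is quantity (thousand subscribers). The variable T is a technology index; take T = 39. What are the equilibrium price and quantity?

With T = 39, supply is qs = 2811.8 + 2p.
At equilibrium qd = qs, so 2984.8 - 3p = 2811.8 + 2p; collecting terms, 173 = 5p and p* = 34.6.
From the demand curve, q* = 2984.8 - 3(34.6) = 2881.

p* = 34.6, q* = 2881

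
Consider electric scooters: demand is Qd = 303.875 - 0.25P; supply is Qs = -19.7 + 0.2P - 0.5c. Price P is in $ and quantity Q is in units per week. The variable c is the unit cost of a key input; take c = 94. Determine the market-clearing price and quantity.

P* = 823.5, Q* = 98

With c = 94, supply is Qs = -66.7 + 0.2P.
Set Qd = Qs: 303.875 - 0.25P = -66.7 + 0.2P, so 370.575 = 0.45P and P* = 823.5.
Then Q* = 303.875 - 0.25(823.5) = 98.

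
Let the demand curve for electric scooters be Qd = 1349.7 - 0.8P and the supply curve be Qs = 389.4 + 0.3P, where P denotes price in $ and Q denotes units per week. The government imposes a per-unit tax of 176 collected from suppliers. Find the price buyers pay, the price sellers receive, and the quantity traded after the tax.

P_b = 921, P_s = 745, Q = 612.9

Suppliers keep P_s = P_b - 176 per unit, so supply in terms of the buyer price is Qs = 336.6 + 0.3P_b.
Set Qd = Qs: 1349.7 - 0.8P_b = 336.6 + 0.3P_b, so 1013.1 = 1.1P_b and P_b = 921.
So P_s = 745 and the quantity traded is Q = 1349.7 - 0.8(921) = 612.9.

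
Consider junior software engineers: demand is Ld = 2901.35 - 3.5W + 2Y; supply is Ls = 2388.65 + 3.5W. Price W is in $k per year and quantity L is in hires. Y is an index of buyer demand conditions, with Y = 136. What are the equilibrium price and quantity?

W* = 112.1, L* = 2781

With Y = 136, demand is Ld = 3173.35 - 3.5W.
Equating demand and supply, 3173.35 - 3.5W = 2388.65 + 3.5W gives 7W = 784.7, so W* = 112.1.
Then L* = 3173.35 - 3.5(112.1) = 2781.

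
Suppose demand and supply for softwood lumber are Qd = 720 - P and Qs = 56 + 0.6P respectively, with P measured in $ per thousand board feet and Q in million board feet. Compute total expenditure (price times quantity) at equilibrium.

The market clears where 720 - P = 56 + 0.6P. Rearranging, 1.6P = 664, hence P* = 415.
From the demand curve, Q* = 720 - 415 = 305.
Total expenditure = P* × Q* = 415 × 305 = 126575.

Total expenditure = 126575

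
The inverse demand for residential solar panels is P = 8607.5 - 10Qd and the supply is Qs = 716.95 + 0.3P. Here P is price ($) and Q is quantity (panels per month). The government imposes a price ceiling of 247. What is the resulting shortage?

Shortage = 45

Rewriting in direct form: Qd = 860.75 - 0.1P.
Evaluating both curves at the ceiling price 247 gives Qd = 836.05, Qs = 791.05.
Shortage = Qd - Qs = 836.05 - 791.05 = 45.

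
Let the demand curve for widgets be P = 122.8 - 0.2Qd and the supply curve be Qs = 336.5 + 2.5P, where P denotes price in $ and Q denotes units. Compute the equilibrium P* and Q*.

In direct form, Qd = 614 - 5P.
Equating demand and supply, 614 - 5P = 336.5 + 2.5P gives 7.5P = 277.5, so P* = 37.
From the demand curve, Q* = 614 - 5(37) = 429.

P* = 37, Q* = 429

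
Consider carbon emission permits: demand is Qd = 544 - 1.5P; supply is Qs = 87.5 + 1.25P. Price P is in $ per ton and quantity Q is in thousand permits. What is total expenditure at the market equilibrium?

Total expenditure = 48970

Equating demand and supply, 544 - 1.5P = 87.5 + 1.25P gives 2.75P = 456.5, so P* = 166.
Plugging P* into demand: Q* = 544 - 1.5(166) = 295.
Total expenditure = P* × Q* = 166 × 295 = 48970.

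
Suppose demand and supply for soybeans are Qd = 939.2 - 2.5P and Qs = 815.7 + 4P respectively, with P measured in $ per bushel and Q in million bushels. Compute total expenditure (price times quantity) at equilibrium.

Equating demand and supply, 939.2 - 2.5P = 815.7 + 4P gives 6.5P = 123.5, so P* = 19.
Plugging P* into demand: Q* = 939.2 - 2.5(19) = 891.7.
Total expenditure = P* × Q* = 19 × 891.7 = 16942.3.

Total expenditure = 16942.3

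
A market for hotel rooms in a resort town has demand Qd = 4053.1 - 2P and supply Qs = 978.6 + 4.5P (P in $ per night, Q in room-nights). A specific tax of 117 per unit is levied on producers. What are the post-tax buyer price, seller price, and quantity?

P_b = 554, P_s = 437, Q = 2945.1

The tax drives a wedge P_b - P_s = 117. Substituting P_s = P_b - 117 into supply: Qs = 452.1 + 4.5P_b.
Set Qd = Qs: 4053.1 - 2P_b = 452.1 + 4.5P_b, so 3601 = 6.5P_b and P_b = 554.
So P_s = 437 and the quantity traded is Q = 4053.1 - 2(554) = 2945.1.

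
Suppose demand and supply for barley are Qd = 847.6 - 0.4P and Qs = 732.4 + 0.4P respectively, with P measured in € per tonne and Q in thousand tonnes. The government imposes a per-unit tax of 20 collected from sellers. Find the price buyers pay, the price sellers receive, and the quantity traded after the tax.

Sellers keep P_s = P_b - 20 per unit, so supply in terms of the buyer price is Qs = 724.4 + 0.4P_b.
Set Qd = Qs: 847.6 - 0.4P_b = 724.4 + 0.4P_b, so 123.2 = 0.8P_b and P_b = 154.
So P_s = 134 and the quantity traded is Q = 847.6 - 0.4(154) = 786.

P_b = 154, P_s = 134, Q = 786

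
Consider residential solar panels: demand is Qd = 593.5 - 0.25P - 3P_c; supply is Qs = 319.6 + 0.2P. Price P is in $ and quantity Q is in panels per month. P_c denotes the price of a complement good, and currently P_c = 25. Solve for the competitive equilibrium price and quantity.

P* = 442, Q* = 408

With P_c = 25, demand is Qd = 518.5 - 0.25P.
Equating demand and supply, 518.5 - 0.25P = 319.6 + 0.2P gives 0.45P = 198.9, so P* = 442.
Then Q* = 518.5 - 0.25(442) = 408.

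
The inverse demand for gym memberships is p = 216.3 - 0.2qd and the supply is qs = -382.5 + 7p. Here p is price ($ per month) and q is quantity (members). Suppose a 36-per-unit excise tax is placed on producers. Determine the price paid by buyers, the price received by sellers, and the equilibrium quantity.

p_b = 143, p_s = 107, q = 366.5

Inverting to quantity form: qd = 1081.5 - 5p.
The tax drives a wedge p_b - p_s = 36. Substituting p_s = p_b - 36 into supply: qs = -634.5 + 7p_b.
Set qd = qs: 1081.5 - 5p_b = -634.5 + 7p_b, so 1716 = 12p_b and p_b = 143.
So p_s = 107 and the quantity traded is q = 1081.5 - 5(143) = 366.5.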